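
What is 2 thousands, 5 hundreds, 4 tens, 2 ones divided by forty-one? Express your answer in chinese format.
Convert 2 thousands, 5 hundreds, 4 tens, 2 ones (place-value notation) → 2×1000 + 5×100 + 4×10 + 2 = 2542 (decimal)
Convert forty-one (English words) → 41 (decimal)
Compute 2542 ÷ 41 = 62
Convert 62 (decimal) → 62 = 6×10 + 2 → 六十二 (Chinese numeral)
六十二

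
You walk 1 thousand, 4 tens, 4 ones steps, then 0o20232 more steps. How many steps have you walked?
Convert 1 thousand, 4 tens, 4 ones (place-value notation) → 1×1000 + 4×10 + 4 = 1044 (decimal)
Convert 0o20232 (octal) → 2×4096 + 2×64 + 3×8 + 2 = 8346 (decimal)
Compute 1044 + 8346 = 9390
9390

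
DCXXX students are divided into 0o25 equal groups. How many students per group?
Convert DCXXX (Roman numeral) → 500 + 100 + 10 + 10 + 10 = 630 (decimal)
Convert 0o25 (octal) → 2×8 + 5 = 21 (decimal)
Compute 630 ÷ 21 = 30
30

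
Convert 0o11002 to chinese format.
Convert 0o11002 (octal) → 1×4096 + 1×512 + 2 = 4610 (decimal)
Convert 4610 (decimal) → 4610 = 4×1000 + 6×100 + 1×10 → 四千六百一十 (Chinese numeral)
四千六百一十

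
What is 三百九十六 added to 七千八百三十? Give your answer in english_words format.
Convert 三百九十六 (Chinese numeral) → 3×100 + 9×10 + 6 = 396 (decimal)
Convert 七千八百三十 (Chinese numeral) → 7×1000 + 8×100 + 3×10 = 7830 (decimal)
Compute 396 + 7830 = 8226
Convert 8226 (decimal) → 8226 = 8×1000 + 2×100 + 26 → eight thousand two hundred twenty-six (English words)
eight thousand two hundred twenty-six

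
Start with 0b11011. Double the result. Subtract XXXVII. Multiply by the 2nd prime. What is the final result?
Convert 0b11011 (binary) → 16 + 8 + 2 + 1 = 27 (decimal)
Start: 27
27 × 2 = 54
Convert XXXVII (Roman numeral) → 10 + 10 + 10 + 5 + 1 + 1 = 37 (decimal)
54 - 37 = 17
Convert the 2nd prime (prime index) → 3 (decimal)
17 × 3 = 51
51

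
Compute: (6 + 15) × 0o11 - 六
Convert 0o11 (octal) → 1×8 + 1 = 9 (decimal)
Convert 六 (Chinese numeral) → 6 (decimal)
Expression in decimal: (6 + 15) × 9 - 6
Parentheses first: 6 + 15 = 21
Multiply: 21 × 9 = 189
Subtract: 189 - 6 = 183
183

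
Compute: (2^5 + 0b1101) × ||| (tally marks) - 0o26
Convert 2^5 (power) → 32 (decimal)
Convert 0b1101 (binary) → 8 + 4 + 1 = 13 (decimal)
Convert ||| (tally marks) → 3 (decimal)
Convert 0o26 (octal) → 2×8 + 6 = 22 (decimal)
Expression in decimal: (32 + 13) × 3 - 22
Parentheses first: 32 + 13 = 45
Multiply: 45 × 3 = 135
Subtract: 135 - 22 = 113
113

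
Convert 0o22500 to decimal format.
Convert 0o22500 (octal) → 2×4096 + 2×512 + 5×64 = 9536 (decimal)
9536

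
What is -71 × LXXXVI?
Convert LXXXVI (Roman numeral) → 50 + 10 + 10 + 10 + 5 + 1 = 86 (decimal)
Compute -71 × 86 = -6106
-6106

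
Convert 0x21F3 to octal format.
Convert 0x21F3 (hexadecimal) → 2×4096 + 1×256 + 15×16 + 3 = 8691 (decimal)
Convert 8691 (decimal) → 8691 = 2×4096 + 7×64 + 6×8 + 3 → 0o20763 (octal)
0o20763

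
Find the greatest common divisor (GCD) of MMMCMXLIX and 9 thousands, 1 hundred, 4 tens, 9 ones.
Convert MMMCMXLIX (Roman numeral) → 1000 + 1000 + 1000 + 900 + 40 + 9 = 3949 (decimal)
Convert 9 thousands, 1 hundred, 4 tens, 9 ones (place-value notation) → 9×1000 + 1×100 + 4×10 + 9 = 9149 (decimal)
Compute gcd(3949, 9149) = 1
1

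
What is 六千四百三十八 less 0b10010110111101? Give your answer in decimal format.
Convert 六千四百三十八 (Chinese numeral) → 6×1000 + 4×100 + 3×10 + 8 = 6438 (decimal)
Convert 0b10010110111101 (binary) → 8192 + 1024 + 256 + 128 + 32 + 16 + 8 + 4 + 1 = 9661 (decimal)
Compute 6438 - 9661 = -3223
-3223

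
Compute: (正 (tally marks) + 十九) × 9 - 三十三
Convert 正 (tally marks) → 5 (decimal)
Convert 十九 (Chinese numeral) → 1×10 + 9 = 19 (decimal)
Convert 三十三 (Chinese numeral) → 3×10 + 3 = 33 (decimal)
Expression in decimal: (5 + 19) × 9 - 33
Parentheses first: 5 + 19 = 24
Multiply: 24 × 9 = 216
Subtract: 216 - 33 = 183
183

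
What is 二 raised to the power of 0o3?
Convert 二 (Chinese numeral) → 2 (decimal)
Convert 0o3 (octal) → 3 (decimal)
Compute 2 ^ 3 = 8
8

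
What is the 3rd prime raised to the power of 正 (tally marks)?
Convert the 3rd prime (prime index) → 5 (decimal)
Convert 正 (tally marks) → 5 (decimal)
Compute 5 ^ 5 = 3125
3125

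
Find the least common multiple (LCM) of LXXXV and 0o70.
Convert LXXXV (Roman numeral) → 50 + 10 + 10 + 10 + 5 = 85 (decimal)
Convert 0o70 (octal) → 7×8 = 56 (decimal)
Compute lcm(85, 56) = 4760
4760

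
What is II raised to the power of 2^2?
Convert II (Roman numeral) → 1 + 1 = 2 (decimal)
Convert 2^2 (power) → 4 (decimal)
Compute 2 ^ 4 = 16
16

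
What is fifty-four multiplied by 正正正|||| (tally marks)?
Convert fifty-four (English words) → 54 (decimal)
Convert 正正正|||| (tally marks) → 5 + 5 + 5 + 4 = 19 (decimal)
Compute 54 × 19 = 1026
1026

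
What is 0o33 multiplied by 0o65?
Convert 0o33 (octal) → 3×8 + 3 = 27 (decimal)
Convert 0o65 (octal) → 6×8 + 5 = 53 (decimal)
Compute 27 × 53 = 1431
1431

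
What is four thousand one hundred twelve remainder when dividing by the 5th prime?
Convert four thousand one hundred twelve (English words) → 4×1000 + 1×100 + 12 = 4112 (decimal)
Convert the 5th prime (prime index) → 11 (decimal)
Compute 4112 mod 11 = 9
9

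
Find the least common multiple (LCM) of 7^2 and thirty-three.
Convert 7^2 (power) → 49 (decimal)
Convert thirty-three (English words) → 33 (decimal)
Compute lcm(49, 33) = 1617
1617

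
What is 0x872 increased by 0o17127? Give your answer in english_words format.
Convert 0x872 (hexadecimal) → 8×256 + 7×16 + 2 = 2162 (decimal)
Convert 0o17127 (octal) → 1×4096 + 7×512 + 1×64 + 2×8 + 7 = 7767 (decimal)
Compute 2162 + 7767 = 9929
Convert 9929 (decimal) → 9929 = 9×1000 + 9×100 + 29 → nine thousand nine hundred twenty-nine (English words)
nine thousand nine hundred twenty-nine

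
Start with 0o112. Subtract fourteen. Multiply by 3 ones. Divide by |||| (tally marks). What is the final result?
Convert 0o112 (octal) → 1×64 + 1×8 + 2 = 74 (decimal)
Start: 74
Convert fourteen (English words) → 14 (decimal)
74 - 14 = 60
Convert 3 ones (place-value notation) → 3 (decimal)
60 × 3 = 180
Convert |||| (tally marks) → 4 (decimal)
180 ÷ 4 = 45
45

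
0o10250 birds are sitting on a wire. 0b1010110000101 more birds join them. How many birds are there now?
Convert 0o10250 (octal) → 1×4096 + 2×64 + 5×8 = 4264 (decimal)
Convert 0b1010110000101 (binary) → 4096 + 1024 + 256 + 128 + 4 + 1 = 5509 (decimal)
Compute 4264 + 5509 = 9773
9773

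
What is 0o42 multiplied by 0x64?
Convert 0o42 (octal) → 4×8 + 2 = 34 (decimal)
Convert 0x64 (hexadecimal) → 6×16 + 4 = 100 (decimal)
Compute 34 × 100 = 3400
3400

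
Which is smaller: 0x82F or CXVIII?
Convert 0x82F (hexadecimal) → 8×256 + 2×16 + 15 = 2095 (decimal)
Convert CXVIII (Roman numeral) → 100 + 10 + 5 + 1 + 1 + 1 = 118 (decimal)
Compare 2095 vs 118: smaller = 118
118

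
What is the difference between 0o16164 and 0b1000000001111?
Convert 0o16164 (octal) → 1×4096 + 6×512 + 1×64 + 6×8 + 4 = 7284 (decimal)
Convert 0b1000000001111 (binary) → 4096 + 8 + 4 + 2 + 1 = 4111 (decimal)
Difference: |7284 - 4111| = 3173
3173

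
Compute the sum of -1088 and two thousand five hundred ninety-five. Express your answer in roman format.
Convert two thousand five hundred ninety-five (English words) → 2×1000 + 5×100 + 95 = 2595 (decimal)
Compute -1088 + 2595 = 1507
Convert 1507 (decimal) → 1507 = 1000 + 500 + 5 + 1 + 1 → MDVII (Roman numeral)
MDVII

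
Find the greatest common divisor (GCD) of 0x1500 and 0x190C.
Convert 0x1500 (hexadecimal) → 1×4096 + 5×256 = 5376 (decimal)
Convert 0x190C (hexadecimal) → 1×4096 + 9×256 + 12 = 6412 (decimal)
Compute gcd(5376, 6412) = 28
28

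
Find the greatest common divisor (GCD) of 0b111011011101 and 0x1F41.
Convert 0b111011011101 (binary) → 2048 + 1024 + 512 + 128 + 64 + 16 + 8 + 4 + 1 = 3805 (decimal)
Convert 0x1F41 (hexadecimal) → 1×4096 + 15×256 + 4×16 + 1 = 8001 (decimal)
Compute gcd(3805, 8001) = 1
1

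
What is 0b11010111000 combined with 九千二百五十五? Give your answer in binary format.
Convert 0b11010111000 (binary) → 1024 + 512 + 128 + 32 + 16 + 8 = 1720 (decimal)
Convert 九千二百五十五 (Chinese numeral) → 9×1000 + 2×100 + 5×10 + 5 = 9255 (decimal)
Compute 1720 + 9255 = 10975
Convert 10975 (decimal) → 10975 = 8192 + 2048 + 512 + 128 + 64 + 16 + 8 + 4 + 2 + 1 → 0b10101011011111 (binary)
0b10101011011111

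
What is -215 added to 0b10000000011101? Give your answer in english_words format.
Convert 0b10000000011101 (binary) → 8192 + 16 + 8 + 4 + 1 = 8221 (decimal)
Compute -215 + 8221 = 8006
Convert 8006 (decimal) → 8006 = 8×1000 + 6 → eight thousand six (English words)
eight thousand six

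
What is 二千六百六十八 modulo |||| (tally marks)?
Convert 二千六百六十八 (Chinese numeral) → 2×1000 + 6×100 + 6×10 + 8 = 2668 (decimal)
Convert |||| (tally marks) → 4 (decimal)
Compute 2668 mod 4 = 0
0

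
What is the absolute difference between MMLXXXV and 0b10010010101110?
Convert MMLXXXV (Roman numeral) → 1000 + 1000 + 50 + 10 + 10 + 10 + 5 = 2085 (decimal)
Convert 0b10010010101110 (binary) → 8192 + 1024 + 128 + 32 + 8 + 4 + 2 = 9390 (decimal)
Compute |2085 - 9390| = 7305
7305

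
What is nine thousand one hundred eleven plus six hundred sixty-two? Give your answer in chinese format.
Convert nine thousand one hundred eleven (English words) → 9×1000 + 1×100 + 11 = 9111 (decimal)
Convert six hundred sixty-two (English words) → 6×100 + 62 = 662 (decimal)
Compute 9111 + 662 = 9773
Convert 9773 (decimal) → 9773 = 9×1000 + 7×100 + 7×10 + 3 → 九千七百七十三 (Chinese numeral)
九千七百七十三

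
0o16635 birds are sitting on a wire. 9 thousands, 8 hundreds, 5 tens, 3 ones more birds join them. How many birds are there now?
Convert 0o16635 (octal) → 1×4096 + 6×512 + 6×64 + 3×8 + 5 = 7581 (decimal)
Convert 9 thousands, 8 hundreds, 5 tens, 3 ones (place-value notation) → 9×1000 + 8×100 + 5×10 + 3 = 9853 (decimal)
Compute 7581 + 9853 = 17434
17434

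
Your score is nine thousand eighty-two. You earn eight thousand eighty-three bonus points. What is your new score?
Convert nine thousand eighty-two (English words) → 9×1000 + 82 = 9082 (decimal)
Convert eight thousand eighty-three (English words) → 8×1000 + 83 = 8083 (decimal)
Compute 9082 + 8083 = 17165
17165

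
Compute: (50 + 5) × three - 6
Convert three (English words) → 3 (decimal)
Expression in decimal: (50 + 5) × 3 - 6
Parentheses first: 50 + 5 = 55
Multiply: 55 × 3 = 165
Subtract: 165 - 6 = 159
159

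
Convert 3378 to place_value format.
Convert 3378 (decimal) → 3378 = 3×1000 + 3×100 + 7×10 + 8 → 3 thousands, 3 hundreds, 7 tens, 8 ones (place-value notation)
3 thousands, 3 hundreds, 7 tens, 8 ones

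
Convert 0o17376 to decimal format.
Convert 0o17376 (octal) → 1×4096 + 7×512 + 3×64 + 7×8 + 6 = 7934 (decimal)
7934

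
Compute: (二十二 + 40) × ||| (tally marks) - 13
Convert 二十二 (Chinese numeral) → 2×10 + 2 = 22 (decimal)
Convert ||| (tally marks) → 3 (decimal)
Expression in decimal: (22 + 40) × 3 - 13
Parentheses first: 22 + 40 = 62
Multiply: 62 × 3 = 186
Subtract: 186 - 13 = 173
173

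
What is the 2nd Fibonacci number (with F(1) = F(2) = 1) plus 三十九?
The 2nd Fibonacci number (with F(1) = F(2) = 1) = 1
Convert 三十九 (Chinese numeral) → 3×10 + 9 = 39 (decimal)
Compute 1 + 39 = 40
40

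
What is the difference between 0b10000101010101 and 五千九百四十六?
Convert 0b10000101010101 (binary) → 8192 + 256 + 64 + 16 + 4 + 1 = 8533 (decimal)
Convert 五千九百四十六 (Chinese numeral) → 5×1000 + 9×100 + 4×10 + 6 = 5946 (decimal)
Difference: |8533 - 5946| = 2587
2587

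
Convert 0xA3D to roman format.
Convert 0xA3D (hexadecimal) → 10×256 + 3×16 + 13 = 2621 (decimal)
Convert 2621 (decimal) → 2621 = 1000 + 1000 + 500 + 100 + 10 + 10 + 1 → MMDCXXI (Roman numeral)
MMDCXXI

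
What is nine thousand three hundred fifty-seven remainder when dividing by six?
Convert nine thousand three hundred fifty-seven (English words) → 9×1000 + 3×100 + 57 = 9357 (decimal)
Convert six (English words) → 6 (decimal)
Compute 9357 mod 6 = 3
3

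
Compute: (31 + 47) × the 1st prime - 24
Convert the 1st prime (prime index) → 2 (decimal)
Expression in decimal: (31 + 47) × 2 - 24
Parentheses first: 31 + 47 = 78
Multiply: 78 × 2 = 156
Subtract: 156 - 24 = 132
132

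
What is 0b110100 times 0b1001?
Convert 0b110100 (binary) → 32 + 16 + 4 = 52 (decimal)
Convert 0b1001 (binary) → 8 + 1 = 9 (decimal)
Compute 52 × 9 = 468
468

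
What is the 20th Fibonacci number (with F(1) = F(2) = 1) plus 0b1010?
The 20th Fibonacci number (with F(1) = F(2) = 1) = 6765
Convert 0b1010 (binary) → 8 + 2 = 10 (decimal)
Compute 6765 + 10 = 6775
6775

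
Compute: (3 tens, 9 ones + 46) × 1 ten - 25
Convert 3 tens, 9 ones (place-value notation) → 3×10 + 9 = 39 (decimal)
Convert 1 ten (place-value notation) → 1×10 = 10 (decimal)
Expression in decimal: (39 + 46) × 10 - 25
Parentheses first: 39 + 46 = 85
Multiply: 85 × 10 = 850
Subtract: 850 - 25 = 825
825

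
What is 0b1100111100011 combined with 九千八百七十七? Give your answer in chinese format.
Convert 0b1100111100011 (binary) → 4096 + 2048 + 256 + 128 + 64 + 32 + 2 + 1 = 6627 (decimal)
Convert 九千八百七十七 (Chinese numeral) → 9×1000 + 8×100 + 7×10 + 7 = 9877 (decimal)
Compute 6627 + 9877 = 16504
Convert 16504 (decimal) → 16504 = 1×10000 + 6×1000 + 5×100 + 4 → 一万六千五百零四 (Chinese numeral)
一万六千五百零四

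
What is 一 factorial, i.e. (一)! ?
Convert 一 (Chinese numeral) → 1 (decimal)
Compute 1! = 1
1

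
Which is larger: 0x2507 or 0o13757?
Convert 0x2507 (hexadecimal) → 2×4096 + 5×256 + 7 = 9479 (decimal)
Convert 0o13757 (octal) → 1×4096 + 3×512 + 7×64 + 5×8 + 7 = 6127 (decimal)
Compare 9479 vs 6127: larger = 9479
9479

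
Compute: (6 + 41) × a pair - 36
Convert a pair (colloquial) → 2 (decimal)
Expression in decimal: (6 + 41) × 2 - 36
Parentheses first: 6 + 41 = 47
Multiply: 47 × 2 = 94
Subtract: 94 - 36 = 58
58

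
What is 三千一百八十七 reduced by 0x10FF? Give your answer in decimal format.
Convert 三千一百八十七 (Chinese numeral) → 3×1000 + 1×100 + 8×10 + 7 = 3187 (decimal)
Convert 0x10FF (hexadecimal) → 1×4096 + 15×16 + 15 = 4351 (decimal)
Compute 3187 - 4351 = -1164
-1164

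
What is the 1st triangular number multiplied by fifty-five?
Convert the 1st triangular number (triangular index) → 1×2/2 = 1 (decimal)
Convert fifty-five (English words) → 55 (decimal)
Compute 1 × 55 = 55
55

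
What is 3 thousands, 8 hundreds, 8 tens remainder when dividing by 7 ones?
Convert 3 thousands, 8 hundreds, 8 tens (place-value notation) → 3×1000 + 8×100 + 8×10 = 3880 (decimal)
Convert 7 ones (place-value notation) → 7 (decimal)
Compute 3880 mod 7 = 2
2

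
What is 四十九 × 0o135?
Convert 四十九 (Chinese numeral) → 4×10 + 9 = 49 (decimal)
Convert 0o135 (octal) → 1×64 + 3×8 + 5 = 93 (decimal)
Compute 49 × 93 = 4557
4557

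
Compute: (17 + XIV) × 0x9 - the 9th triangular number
Convert XIV (Roman numeral) → 10 + 4 = 14 (decimal)
Convert 0x9 (hexadecimal) → 9 (decimal)
Convert the 9th triangular number (triangular index) → 9×10/2 = 45 (decimal)
Expression in decimal: (17 + 14) × 9 - 45
Parentheses first: 17 + 14 = 31
Multiply: 31 × 9 = 279
Subtract: 279 - 45 = 234
234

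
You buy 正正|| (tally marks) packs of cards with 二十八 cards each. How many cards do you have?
Convert 二十八 (Chinese numeral) → 2×10 + 8 = 28 (decimal)
Convert 正正|| (tally marks) → 5 + 5 + 2 = 12 (decimal)
Compute 28 × 12 = 336
336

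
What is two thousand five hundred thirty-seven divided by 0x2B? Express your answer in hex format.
Convert two thousand five hundred thirty-seven (English words) → 2×1000 + 5×100 + 37 = 2537 (decimal)
Convert 0x2B (hexadecimal) → 2×16 + 11 = 43 (decimal)
Compute 2537 ÷ 43 = 59
Convert 59 (decimal) → 59 = 3×16 + 11 → 0x3B (hexadecimal)
0x3B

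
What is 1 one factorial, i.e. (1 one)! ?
Convert 1 one (place-value notation) → 1 (decimal)
Compute 1! = 1
1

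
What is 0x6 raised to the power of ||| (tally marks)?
Convert 0x6 (hexadecimal) → 6 (decimal)
Convert ||| (tally marks) → 3 (decimal)
Compute 6 ^ 3 = 216
216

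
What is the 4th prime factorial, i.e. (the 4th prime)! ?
Convert the 4th prime (prime index) → 7 (decimal)
Compute 7! = 5040
5040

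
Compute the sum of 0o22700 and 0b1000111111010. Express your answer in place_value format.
Convert 0o22700 (octal) → 2×4096 + 2×512 + 7×64 = 9664 (decimal)
Convert 0b1000111111010 (binary) → 4096 + 256 + 128 + 64 + 32 + 16 + 8 + 2 = 4602 (decimal)
Compute 9664 + 4602 = 14266
Convert 14266 (decimal) → 14266 = 14×1000 + 2×100 + 6×10 + 6 → 14 thousands, 2 hundreds, 6 tens, 6 ones (place-value notation)
14 thousands, 2 hundreds, 6 tens, 6 ones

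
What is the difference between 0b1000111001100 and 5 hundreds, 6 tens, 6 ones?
Convert 0b1000111001100 (binary) → 4096 + 256 + 128 + 64 + 8 + 4 = 4556 (decimal)
Convert 5 hundreds, 6 tens, 6 ones (place-value notation) → 5×100 + 6×10 + 6 = 566 (decimal)
Difference: |4556 - 566| = 3990
3990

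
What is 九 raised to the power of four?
Convert 九 (Chinese numeral) → 9 (decimal)
Convert four (English words) → 4 (decimal)
Compute 9 ^ 4 = 6561
6561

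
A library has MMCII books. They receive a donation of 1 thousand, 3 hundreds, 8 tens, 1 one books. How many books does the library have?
Convert MMCII (Roman numeral) → 1000 + 1000 + 100 + 1 + 1 = 2102 (decimal)
Convert 1 thousand, 3 hundreds, 8 tens, 1 one (place-value notation) → 1×1000 + 3×100 + 8×10 + 1 = 1381 (decimal)
Compute 2102 + 1381 = 3483
3483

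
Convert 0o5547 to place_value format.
Convert 0o5547 (octal) → 5×512 + 5×64 + 4×8 + 7 = 2919 (decimal)
Convert 2919 (decimal) → 2919 = 2×1000 + 9×100 + 1×10 + 9 → 2 thousands, 9 hundreds, 1 ten, 9 ones (place-value notation)
2 thousands, 9 hundreds, 1 ten, 9 ones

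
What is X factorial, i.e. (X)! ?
Convert X (Roman numeral) → 10 (decimal)
Compute 10! = 3628800
3628800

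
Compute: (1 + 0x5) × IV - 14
Convert 0x5 (hexadecimal) → 5 (decimal)
Convert IV (Roman numeral) → 4 (decimal)
Expression in decimal: (1 + 5) × 4 - 14
Parentheses first: 1 + 5 = 6
Multiply: 6 × 4 = 24
Subtract: 24 - 14 = 10
10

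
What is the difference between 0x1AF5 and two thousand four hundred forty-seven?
Convert 0x1AF5 (hexadecimal) → 1×4096 + 10×256 + 15×16 + 5 = 6901 (decimal)
Convert two thousand four hundred forty-seven (English words) → 2×1000 + 4×100 + 47 = 2447 (decimal)
Difference: |6901 - 2447| = 4454
4454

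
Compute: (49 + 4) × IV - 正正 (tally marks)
Convert IV (Roman numeral) → 4 (decimal)
Convert 正正 (tally marks) → 5 + 5 = 10 (decimal)
Expression in decimal: (49 + 4) × 4 - 10
Parentheses first: 49 + 4 = 53
Multiply: 53 × 4 = 212
Subtract: 212 - 10 = 202
202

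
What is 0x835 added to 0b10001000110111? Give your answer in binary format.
Convert 0x835 (hexadecimal) → 8×256 + 3×16 + 5 = 2101 (decimal)
Convert 0b10001000110111 (binary) → 8192 + 512 + 32 + 16 + 4 + 2 + 1 = 8759 (decimal)
Compute 2101 + 8759 = 10860
Convert 10860 (decimal) → 10860 = 8192 + 2048 + 512 + 64 + 32 + 8 + 4 → 0b10101001101100 (binary)
0b10101001101100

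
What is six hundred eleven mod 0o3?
Convert six hundred eleven (English words) → 6×100 + 11 = 611 (decimal)
Convert 0o3 (octal) → 3 (decimal)
Compute 611 mod 3 = 2
2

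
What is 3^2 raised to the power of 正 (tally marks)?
Convert 3^2 (power) → 9 (decimal)
Convert 正 (tally marks) → 5 (decimal)
Compute 9 ^ 5 = 59049
59049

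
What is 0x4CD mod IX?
Convert 0x4CD (hexadecimal) → 4×256 + 12×16 + 13 = 1229 (decimal)
Convert IX (Roman numeral) → 9 (decimal)
Compute 1229 mod 9 = 5
5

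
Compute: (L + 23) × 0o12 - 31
Convert L (Roman numeral) → 50 (decimal)
Convert 0o12 (octal) → 1×8 + 2 = 10 (decimal)
Expression in decimal: (50 + 23) × 10 - 31
Parentheses first: 50 + 23 = 73
Multiply: 73 × 10 = 730
Subtract: 730 - 31 = 699
699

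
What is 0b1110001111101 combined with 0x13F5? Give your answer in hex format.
Convert 0b1110001111101 (binary) → 4096 + 2048 + 1024 + 64 + 32 + 16 + 8 + 4 + 1 = 7293 (decimal)
Convert 0x13F5 (hexadecimal) → 1×4096 + 3×256 + 15×16 + 5 = 5109 (decimal)
Compute 7293 + 5109 = 12402
Convert 12402 (decimal) → 12402 = 3×4096 + 7×16 + 2 → 0x3072 (hexadecimal)
0x3072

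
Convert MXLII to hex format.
Convert MXLII (Roman numeral) → 1000 + 40 + 1 + 1 = 1042 (decimal)
Convert 1042 (decimal) → 1042 = 4×256 + 1×16 + 2 → 0x412 (hexadecimal)
0x412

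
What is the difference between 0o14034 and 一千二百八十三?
Convert 0o14034 (octal) → 1×4096 + 4×512 + 3×8 + 4 = 6172 (decimal)
Convert 一千二百八十三 (Chinese numeral) → 1×1000 + 2×100 + 8×10 + 3 = 1283 (decimal)
Difference: |6172 - 1283| = 4889
4889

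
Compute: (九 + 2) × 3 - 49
Convert 九 (Chinese numeral) → 9 (decimal)
Expression in decimal: (9 + 2) × 3 - 49
Parentheses first: 9 + 2 = 11
Multiply: 11 × 3 = 33
Subtract: 33 - 49 = -16
-16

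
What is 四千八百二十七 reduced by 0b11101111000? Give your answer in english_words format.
Convert 四千八百二十七 (Chinese numeral) → 4×1000 + 8×100 + 2×10 + 7 = 4827 (decimal)
Convert 0b11101111000 (binary) → 1024 + 512 + 256 + 64 + 32 + 16 + 8 = 1912 (decimal)
Compute 4827 - 1912 = 2915
Convert 2915 (decimal) → 2915 = 2×1000 + 9×100 + 15 → two thousand nine hundred fifteen (English words)
two thousand nine hundred fifteen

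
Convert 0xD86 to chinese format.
Convert 0xD86 (hexadecimal) → 13×256 + 8×16 + 6 = 3462 (decimal)
Convert 3462 (decimal) → 3462 = 3×1000 + 4×100 + 6×10 + 2 → 三千四百六十二 (Chinese numeral)
三千四百六十二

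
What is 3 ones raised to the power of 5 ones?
Convert 3 ones (place-value notation) → 3 (decimal)
Convert 5 ones (place-value notation) → 5 (decimal)
Compute 3 ^ 5 = 243
243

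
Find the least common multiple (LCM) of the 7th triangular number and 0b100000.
Convert the 7th triangular number (triangular index) → 7×8/2 = 28 (decimal)
Convert 0b100000 (binary) → 32 (decimal)
Compute lcm(28, 32) = 224
224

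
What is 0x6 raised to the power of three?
Convert 0x6 (hexadecimal) → 6 (decimal)
Convert three (English words) → 3 (decimal)
Compute 6 ^ 3 = 216
216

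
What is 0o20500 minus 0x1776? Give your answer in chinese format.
Convert 0o20500 (octal) → 2×4096 + 5×64 = 8512 (decimal)
Convert 0x1776 (hexadecimal) → 1×4096 + 7×256 + 7×16 + 6 = 6006 (decimal)
Compute 8512 - 6006 = 2506
Convert 2506 (decimal) → 2506 = 2×1000 + 5×100 + 6 → 二千五百零六 (Chinese numeral)
二千五百零六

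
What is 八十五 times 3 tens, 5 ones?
Convert 八十五 (Chinese numeral) → 8×10 + 5 = 85 (decimal)
Convert 3 tens, 5 ones (place-value notation) → 3×10 + 5 = 35 (decimal)
Compute 85 × 35 = 2975
2975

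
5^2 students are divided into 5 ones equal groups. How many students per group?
Convert 5^2 (power) → 25 (decimal)
Convert 5 ones (place-value notation) → 5 (decimal)
Compute 25 ÷ 5 = 5
5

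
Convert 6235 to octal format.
Convert 6235 (decimal) → 6235 = 1×4096 + 4×512 + 1×64 + 3×8 + 3 → 0o14133 (octal)
0o14133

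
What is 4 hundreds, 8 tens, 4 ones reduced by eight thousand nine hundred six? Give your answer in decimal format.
Convert 4 hundreds, 8 tens, 4 ones (place-value notation) → 4×100 + 8×10 + 4 = 484 (decimal)
Convert eight thousand nine hundred six (English words) → 8×1000 + 9×100 + 6 = 8906 (decimal)
Compute 484 - 8906 = -8422
-8422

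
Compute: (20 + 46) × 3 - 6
Parentheses first: 20 + 46 = 66
Multiply: 66 × 3 = 198
Subtract: 198 - 6 = 192
192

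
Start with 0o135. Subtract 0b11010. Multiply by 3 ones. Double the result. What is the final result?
Convert 0o135 (octal) → 1×64 + 3×8 + 5 = 93 (decimal)
Start: 93
Convert 0b11010 (binary) → 16 + 8 + 2 = 26 (decimal)
93 - 26 = 67
Convert 3 ones (place-value notation) → 3 (decimal)
67 × 3 = 201
201 × 2 = 402
402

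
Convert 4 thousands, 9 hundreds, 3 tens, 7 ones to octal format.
Convert 4 thousands, 9 hundreds, 3 tens, 7 ones (place-value notation) → 4×1000 + 9×100 + 3×10 + 7 = 4937 (decimal)
Convert 4937 (decimal) → 4937 = 1×4096 + 1×512 + 5×64 + 1×8 + 1 → 0o11511 (octal)
0o11511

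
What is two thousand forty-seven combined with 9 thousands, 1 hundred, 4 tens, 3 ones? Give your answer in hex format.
Convert two thousand forty-seven (English words) → 2×1000 + 47 = 2047 (decimal)
Convert 9 thousands, 1 hundred, 4 tens, 3 ones (place-value notation) → 9×1000 + 1×100 + 4×10 + 3 = 9143 (decimal)
Compute 2047 + 9143 = 11190
Convert 11190 (decimal) → 11190 = 2×4096 + 11×256 + 11×16 + 6 → 0x2BB6 (hexadecimal)
0x2BB6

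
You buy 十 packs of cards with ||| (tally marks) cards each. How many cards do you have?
Convert ||| (tally marks) → 3 (decimal)
Convert 十 (Chinese numeral) → 1×10 = 10 (decimal)
Compute 3 × 10 = 30
30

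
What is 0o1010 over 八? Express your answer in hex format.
Convert 0o1010 (octal) → 1×512 + 1×8 = 520 (decimal)
Convert 八 (Chinese numeral) → 8 (decimal)
Compute 520 ÷ 8 = 65
Convert 65 (decimal) → 65 = 4×16 + 1 → 0x41 (hexadecimal)
0x41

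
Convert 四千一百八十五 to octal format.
Convert 四千一百八十五 (Chinese numeral) → 4×1000 + 1×100 + 8×10 + 5 = 4185 (decimal)
Convert 4185 (decimal) → 4185 = 1×4096 + 1×64 + 3×8 + 1 → 0o10131 (octal)
0o10131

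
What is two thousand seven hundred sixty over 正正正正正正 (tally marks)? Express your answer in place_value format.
Convert two thousand seven hundred sixty (English words) → 2×1000 + 7×100 + 60 = 2760 (decimal)
Convert 正正正正正正 (tally marks) → 5 + 5 + 5 + 5 + 5 + 5 = 30 (decimal)
Compute 2760 ÷ 30 = 92
Convert 92 (decimal) → 92 = 9×10 + 2 → 9 tens, 2 ones (place-value notation)
9 tens, 2 ones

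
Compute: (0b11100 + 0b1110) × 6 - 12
Convert 0b11100 (binary) → 16 + 8 + 4 = 28 (decimal)
Convert 0b1110 (binary) → 8 + 4 + 2 = 14 (decimal)
Expression in decimal: (28 + 14) × 6 - 12
Parentheses first: 28 + 14 = 42
Multiply: 42 × 6 = 252
Subtract: 252 - 12 = 240
240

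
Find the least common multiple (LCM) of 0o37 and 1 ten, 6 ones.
Convert 0o37 (octal) → 3×8 + 7 = 31 (decimal)
Convert 1 ten, 6 ones (place-value notation) → 1×10 + 6 = 16 (decimal)
Compute lcm(31, 16) = 496
496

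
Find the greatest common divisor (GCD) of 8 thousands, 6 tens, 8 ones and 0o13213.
Convert 8 thousands, 6 tens, 8 ones (place-value notation) → 8×1000 + 6×10 + 8 = 8068 (decimal)
Convert 0o13213 (octal) → 1×4096 + 3×512 + 2×64 + 1×8 + 3 = 5771 (decimal)
Compute gcd(8068, 5771) = 1
1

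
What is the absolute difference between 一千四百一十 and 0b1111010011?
Convert 一千四百一十 (Chinese numeral) → 1×1000 + 4×100 + 1×10 = 1410 (decimal)
Convert 0b1111010011 (binary) → 512 + 256 + 128 + 64 + 16 + 2 + 1 = 979 (decimal)
Compute |1410 - 979| = 431
431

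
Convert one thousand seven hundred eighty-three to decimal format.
Convert one thousand seven hundred eighty-three (English words) → 1×1000 + 7×100 + 83 = 1783 (decimal)
1783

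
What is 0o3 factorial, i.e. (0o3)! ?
Convert 0o3 (octal) → 3 (decimal)
Compute 3! = 6
6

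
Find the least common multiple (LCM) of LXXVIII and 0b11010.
Convert LXXVIII (Roman numeral) → 50 + 10 + 10 + 5 + 1 + 1 + 1 = 78 (decimal)
Convert 0b11010 (binary) → 16 + 8 + 2 = 26 (decimal)
Compute lcm(78, 26) = 78
78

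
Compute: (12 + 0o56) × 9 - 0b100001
Convert 0o56 (octal) → 5×8 + 6 = 46 (decimal)
Convert 0b100001 (binary) → 32 + 1 = 33 (decimal)
Expression in decimal: (12 + 46) × 9 - 33
Parentheses first: 12 + 46 = 58
Multiply: 58 × 9 = 522
Subtract: 522 - 33 = 489
489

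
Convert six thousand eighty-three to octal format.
Convert six thousand eighty-three (English words) → 6×1000 + 83 = 6083 (decimal)
Convert 6083 (decimal) → 6083 = 1×4096 + 3×512 + 7×64 + 3 → 0o13703 (octal)
0o13703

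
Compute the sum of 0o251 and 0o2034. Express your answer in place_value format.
Convert 0o251 (octal) → 2×64 + 5×8 + 1 = 169 (decimal)
Convert 0o2034 (octal) → 2×512 + 3×8 + 4 = 1052 (decimal)
Compute 169 + 1052 = 1221
Convert 1221 (decimal) → 1221 = 1×1000 + 2×100 + 2×10 + 1 → 1 thousand, 2 hundreds, 2 tens, 1 one (place-value notation)
1 thousand, 2 hundreds, 2 tens, 1 one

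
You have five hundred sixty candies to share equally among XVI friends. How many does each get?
Convert five hundred sixty (English words) → 5×100 + 60 = 560 (decimal)
Convert XVI (Roman numeral) → 10 + 5 + 1 = 16 (decimal)
Compute 560 ÷ 16 = 35
35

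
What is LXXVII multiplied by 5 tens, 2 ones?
Convert LXXVII (Roman numeral) → 50 + 10 + 10 + 5 + 1 + 1 = 77 (decimal)
Convert 5 tens, 2 ones (place-value notation) → 5×10 + 2 = 52 (decimal)
Compute 77 × 52 = 4004
4004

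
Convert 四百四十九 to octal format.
Convert 四百四十九 (Chinese numeral) → 4×100 + 4×10 + 9 = 449 (decimal)
Convert 449 (decimal) → 449 = 7×64 + 1 → 0o701 (octal)
0o701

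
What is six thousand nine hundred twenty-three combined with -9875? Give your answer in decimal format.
Convert six thousand nine hundred twenty-three (English words) → 6×1000 + 9×100 + 23 = 6923 (decimal)
Compute 6923 + -9875 = -2952
-2952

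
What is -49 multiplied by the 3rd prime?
Convert the 3rd prime (prime index) → 5 (decimal)
Compute -49 × 5 = -245
-245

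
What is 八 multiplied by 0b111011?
Convert 八 (Chinese numeral) → 8 (decimal)
Convert 0b111011 (binary) → 32 + 16 + 8 + 2 + 1 = 59 (decimal)
Compute 8 × 59 = 472
472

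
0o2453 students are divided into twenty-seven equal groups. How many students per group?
Convert 0o2453 (octal) → 2×512 + 4×64 + 5×8 + 3 = 1323 (decimal)
Convert twenty-seven (English words) → 27 (decimal)
Compute 1323 ÷ 27 = 49
49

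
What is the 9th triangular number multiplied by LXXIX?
Convert the 9th triangular number (triangular index) → 9×10/2 = 45 (decimal)
Convert LXXIX (Roman numeral) → 50 + 10 + 10 + 9 = 79 (decimal)
Compute 45 × 79 = 3555
3555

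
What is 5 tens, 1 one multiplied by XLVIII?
Convert 5 tens, 1 one (place-value notation) → 5×10 + 1 = 51 (decimal)
Convert XLVIII (Roman numeral) → 40 + 5 + 1 + 1 + 1 = 48 (decimal)
Compute 51 × 48 = 2448
2448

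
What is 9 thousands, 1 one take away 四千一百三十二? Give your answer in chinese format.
Convert 9 thousands, 1 one (place-value notation) → 9×1000 + 1 = 9001 (decimal)
Convert 四千一百三十二 (Chinese numeral) → 4×1000 + 1×100 + 3×10 + 2 = 4132 (decimal)
Compute 9001 - 4132 = 4869
Convert 4869 (decimal) → 4869 = 4×1000 + 8×100 + 6×10 + 9 → 四千八百六十九 (Chinese numeral)
四千八百六十九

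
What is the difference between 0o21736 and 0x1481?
Convert 0o21736 (octal) → 2×4096 + 1×512 + 7×64 + 3×8 + 6 = 9182 (decimal)
Convert 0x1481 (hexadecimal) → 1×4096 + 4×256 + 8×16 + 1 = 5249 (decimal)
Difference: |9182 - 5249| = 3933
3933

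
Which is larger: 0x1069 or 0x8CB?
Convert 0x1069 (hexadecimal) → 1×4096 + 6×16 + 9 = 4201 (decimal)
Convert 0x8CB (hexadecimal) → 8×256 + 12×16 + 11 = 2251 (decimal)
Compare 4201 vs 2251: larger = 4201
4201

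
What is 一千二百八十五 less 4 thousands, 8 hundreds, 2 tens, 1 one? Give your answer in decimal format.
Convert 一千二百八十五 (Chinese numeral) → 1×1000 + 2×100 + 8×10 + 5 = 1285 (decimal)
Convert 4 thousands, 8 hundreds, 2 tens, 1 one (place-value notation) → 4×1000 + 8×100 + 2×10 + 1 = 4821 (decimal)
Compute 1285 - 4821 = -3536
-3536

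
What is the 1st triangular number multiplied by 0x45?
Convert the 1st triangular number (triangular index) → 1×2/2 = 1 (decimal)
Convert 0x45 (hexadecimal) → 4×16 + 5 = 69 (decimal)
Compute 1 × 69 = 69
69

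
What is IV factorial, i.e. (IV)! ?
Convert IV (Roman numeral) → 4 (decimal)
Compute 4! = 24
24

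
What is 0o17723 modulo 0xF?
Convert 0o17723 (octal) → 1×4096 + 7×512 + 7×64 + 2×8 + 3 = 8147 (decimal)
Convert 0xF (hexadecimal) → 15 (decimal)
Compute 8147 mod 15 = 2
2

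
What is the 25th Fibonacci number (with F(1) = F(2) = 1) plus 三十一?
The 25th Fibonacci number (with F(1) = F(2) = 1) = 75025
Convert 三十一 (Chinese numeral) → 3×10 + 1 = 31 (decimal)
Compute 75025 + 31 = 75056
75056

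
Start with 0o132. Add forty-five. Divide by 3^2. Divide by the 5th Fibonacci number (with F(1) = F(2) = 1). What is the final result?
Convert 0o132 (octal) → 1×64 + 3×8 + 2 = 90 (decimal)
Start: 90
Convert forty-five (English words) → 45 (decimal)
90 + 45 = 135
Convert 3^2 (power) → 9 (decimal)
135 ÷ 9 = 15
Convert the 5th Fibonacci number (with F(1) = F(2) = 1) (Fibonacci index) → 1, 1, 2, 3, 5 → 5 (decimal)
15 ÷ 5 = 3
3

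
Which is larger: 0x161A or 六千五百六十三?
Convert 0x161A (hexadecimal) → 1×4096 + 6×256 + 1×16 + 10 = 5658 (decimal)
Convert 六千五百六十三 (Chinese numeral) → 6×1000 + 5×100 + 6×10 + 3 = 6563 (decimal)
Compare 5658 vs 6563: larger = 6563
6563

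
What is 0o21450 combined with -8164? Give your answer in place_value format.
Convert 0o21450 (octal) → 2×4096 + 1×512 + 4×64 + 5×8 = 9000 (decimal)
Compute 9000 + -8164 = 836
Convert 836 (decimal) → 836 = 8×100 + 3×10 + 6 → 8 hundreds, 3 tens, 6 ones (place-value notation)
8 hundreds, 3 tens, 6 ones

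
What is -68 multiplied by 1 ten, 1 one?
Convert 1 ten, 1 one (place-value notation) → 1×10 + 1 = 11 (decimal)
Compute -68 × 11 = -748
-748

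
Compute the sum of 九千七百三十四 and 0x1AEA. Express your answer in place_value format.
Convert 九千七百三十四 (Chinese numeral) → 9×1000 + 7×100 + 3×10 + 4 = 9734 (decimal)
Convert 0x1AEA (hexadecimal) → 1×4096 + 10×256 + 14×16 + 10 = 6890 (decimal)
Compute 9734 + 6890 = 16624
Convert 16624 (decimal) → 16624 = 16×1000 + 6×100 + 2×10 + 4 → 16 thousands, 6 hundreds, 2 tens, 4 ones (place-value notation)
16 thousands, 6 hundreds, 2 tens, 4 ones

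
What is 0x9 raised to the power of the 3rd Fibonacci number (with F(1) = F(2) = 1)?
Convert 0x9 (hexadecimal) → 9 (decimal)
Convert the 3rd Fibonacci number (with F(1) = F(2) = 1) (Fibonacci index) → 1, 1, 2 → 2 (decimal)
Compute 9 ^ 2 = 81
81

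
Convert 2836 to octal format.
Convert 2836 (decimal) → 2836 = 5×512 + 4×64 + 2×8 + 4 → 0o5424 (octal)
0o5424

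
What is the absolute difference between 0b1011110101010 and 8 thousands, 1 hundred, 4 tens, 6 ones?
Convert 0b1011110101010 (binary) → 4096 + 1024 + 512 + 256 + 128 + 32 + 8 + 2 = 6058 (decimal)
Convert 8 thousands, 1 hundred, 4 tens, 6 ones (place-value notation) → 8×1000 + 1×100 + 4×10 + 6 = 8146 (decimal)
Compute |6058 - 8146| = 2088
2088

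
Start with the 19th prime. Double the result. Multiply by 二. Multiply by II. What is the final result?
Convert the 19th prime (prime index) → 67 (decimal)
Start: 67
67 × 2 = 134
Convert 二 (Chinese numeral) → 2 (decimal)
134 × 2 = 268
Convert II (Roman numeral) → 1 + 1 = 2 (decimal)
268 × 2 = 536
536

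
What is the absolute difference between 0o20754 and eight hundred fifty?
Convert 0o20754 (octal) → 2×4096 + 7×64 + 5×8 + 4 = 8684 (decimal)
Convert eight hundred fifty (English words) → 8×100 + 50 = 850 (decimal)
Compute |8684 - 850| = 7834
7834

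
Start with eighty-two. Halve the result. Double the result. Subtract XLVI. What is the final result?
Convert eighty-two (English words) → 82 (decimal)
Start: 82
82 ÷ 2 = 41
41 × 2 = 82
Convert XLVI (Roman numeral) → 40 + 5 + 1 = 46 (decimal)
82 - 46 = 36
36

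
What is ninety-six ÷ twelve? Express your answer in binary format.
Convert ninety-six (English words) → 96 (decimal)
Convert twelve (English words) → 12 (decimal)
Compute 96 ÷ 12 = 8
Convert 8 (decimal) → 0b1000 (binary)
0b1000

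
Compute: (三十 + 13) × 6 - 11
Convert 三十 (Chinese numeral) → 3×10 = 30 (decimal)
Expression in decimal: (30 + 13) × 6 - 11
Parentheses first: 30 + 13 = 43
Multiply: 43 × 6 = 258
Subtract: 258 - 11 = 247
247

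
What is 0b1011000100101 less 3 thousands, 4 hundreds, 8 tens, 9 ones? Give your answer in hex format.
Convert 0b1011000100101 (binary) → 4096 + 1024 + 512 + 32 + 4 + 1 = 5669 (decimal)
Convert 3 thousands, 4 hundreds, 8 tens, 9 ones (place-value notation) → 3×1000 + 4×100 + 8×10 + 9 = 3489 (decimal)
Compute 5669 - 3489 = 2180
Convert 2180 (decimal) → 2180 = 8×256 + 8×16 + 4 → 0x884 (hexadecimal)
0x884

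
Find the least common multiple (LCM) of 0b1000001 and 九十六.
Convert 0b1000001 (binary) → 64 + 1 = 65 (decimal)
Convert 九十六 (Chinese numeral) → 9×10 + 6 = 96 (decimal)
Compute lcm(65, 96) = 6240
6240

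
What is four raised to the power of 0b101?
Convert four (English words) → 4 (decimal)
Convert 0b101 (binary) → 4 + 1 = 5 (decimal)
Compute 4 ^ 5 = 1024
1024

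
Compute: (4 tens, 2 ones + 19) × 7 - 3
Convert 4 tens, 2 ones (place-value notation) → 4×10 + 2 = 42 (decimal)
Expression in decimal: (42 + 19) × 7 - 3
Parentheses first: 42 + 19 = 61
Multiply: 61 × 7 = 427
Subtract: 427 - 3 = 424
424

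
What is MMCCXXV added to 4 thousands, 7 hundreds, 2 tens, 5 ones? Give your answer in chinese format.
Convert MMCCXXV (Roman numeral) → 1000 + 1000 + 100 + 100 + 10 + 10 + 5 = 2225 (decimal)
Convert 4 thousands, 7 hundreds, 2 tens, 5 ones (place-value notation) → 4×1000 + 7×100 + 2×10 + 5 = 4725 (decimal)
Compute 2225 + 4725 = 6950
Convert 6950 (decimal) → 6950 = 6×1000 + 9×100 + 5×10 → 六千九百五十 (Chinese numeral)
六千九百五十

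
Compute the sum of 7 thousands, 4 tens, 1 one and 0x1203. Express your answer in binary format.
Convert 7 thousands, 4 tens, 1 one (place-value notation) → 7×1000 + 4×10 + 1 = 7041 (decimal)
Convert 0x1203 (hexadecimal) → 1×4096 + 2×256 + 3 = 4611 (decimal)
Compute 7041 + 4611 = 11652
Convert 11652 (decimal) → 11652 = 8192 + 2048 + 1024 + 256 + 128 + 4 → 0b10110110000100 (binary)
0b10110110000100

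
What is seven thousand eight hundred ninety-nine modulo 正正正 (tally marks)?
Convert seven thousand eight hundred ninety-nine (English words) → 7×1000 + 8×100 + 99 = 7899 (decimal)
Convert 正正正 (tally marks) → 5 + 5 + 5 = 15 (decimal)
Compute 7899 mod 15 = 9
9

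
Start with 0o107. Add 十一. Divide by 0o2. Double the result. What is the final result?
Convert 0o107 (octal) → 1×64 + 7 = 71 (decimal)
Start: 71
Convert 十一 (Chinese numeral) → 1×10 + 1 = 11 (decimal)
71 + 11 = 82
Convert 0o2 (octal) → 2 (decimal)
82 ÷ 2 = 41
41 × 2 = 82
82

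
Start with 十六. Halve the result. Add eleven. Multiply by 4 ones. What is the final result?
Convert 十六 (Chinese numeral) → 1×10 + 6 = 16 (decimal)
Start: 16
16 ÷ 2 = 8
Convert eleven (English words) → 11 (decimal)
8 + 11 = 19
Convert 4 ones (place-value notation) → 4 (decimal)
19 × 4 = 76
76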